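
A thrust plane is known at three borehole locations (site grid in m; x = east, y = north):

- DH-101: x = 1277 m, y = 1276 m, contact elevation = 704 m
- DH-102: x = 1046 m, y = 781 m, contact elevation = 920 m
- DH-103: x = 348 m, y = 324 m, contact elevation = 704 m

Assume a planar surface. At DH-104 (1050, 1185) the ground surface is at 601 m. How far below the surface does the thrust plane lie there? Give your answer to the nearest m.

15 m

Let the plane be z = a·x + b·y + c.
DH-102−DH-101: −231a − 495b = 216;  DH-103−DH-101: −929a − 952b = 0.
Solving gives a = 0.85700, b = −0.83630.
Then c = 704 − a·1277 − b·1276 = 676.72.
At (1050, 1185): z_contact = 899.9 − 991.0 + 676.72 = 585.6 m.
Depth below ground = 601 − 585.6 = 15 m.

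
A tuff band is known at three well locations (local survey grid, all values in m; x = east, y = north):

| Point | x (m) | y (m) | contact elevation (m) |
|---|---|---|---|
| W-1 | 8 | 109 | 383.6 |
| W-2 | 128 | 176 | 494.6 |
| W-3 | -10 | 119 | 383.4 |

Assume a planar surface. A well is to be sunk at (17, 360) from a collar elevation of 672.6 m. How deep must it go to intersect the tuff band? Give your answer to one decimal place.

Let the plane be z = a·x + b·y + c.
W-2−W-1: 120a + 67b = 111;  W-3−W-1: −18a + 10b = −0.2.
Solving gives a = 0.46692, b = 0.82045.
Then c = 383.6 − a·8 − b·109 = 290.44.
At (17, 360): z_contact = 7.94 + 295.36 + 290.44 = 593.73 m.
Depth below ground = 672.6 − 593.73 = 78.9 m.

78.9 m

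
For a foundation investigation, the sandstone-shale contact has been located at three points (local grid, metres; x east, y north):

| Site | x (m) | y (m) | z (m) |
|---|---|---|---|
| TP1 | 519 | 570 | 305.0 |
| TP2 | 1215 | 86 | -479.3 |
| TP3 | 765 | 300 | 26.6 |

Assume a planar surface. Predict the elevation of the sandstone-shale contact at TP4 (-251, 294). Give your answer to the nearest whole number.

1163 m

Two edge vectors: TP1→TP2 = (696, -484, -784.3), TP1→TP3 = (246, -270, -278.4).
Normal n = (TP1→TP2) × (TP1→TP3) = (-77015.4, 828.6, -68856).
So ∂z/∂x = −n_x/n_z = −1.11850 and ∂z/∂y = −n_y/n_z = 0.01203.
Intercept c from TP1: 305 + 580.50 − 6.86 = 878.64.
At (-251, 294): z = 280.7 + 3.5 + 878.64 = 1162.9 m.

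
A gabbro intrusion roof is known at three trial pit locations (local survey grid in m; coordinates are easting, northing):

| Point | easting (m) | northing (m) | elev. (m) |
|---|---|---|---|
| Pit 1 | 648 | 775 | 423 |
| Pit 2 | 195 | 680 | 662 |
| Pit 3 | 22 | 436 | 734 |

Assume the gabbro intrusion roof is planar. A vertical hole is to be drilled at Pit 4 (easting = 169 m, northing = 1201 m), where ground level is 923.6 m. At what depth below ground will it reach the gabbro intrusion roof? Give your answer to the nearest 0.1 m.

Two edge vectors: Pit 1→Pit 2 = (-453, -95, 239), Pit 1→Pit 3 = (-626, -339, 311).
Normal n = (Pit 1→Pit 2) × (Pit 1→Pit 3) = (51476, -8731, 94097).
So ∂z/∂easting = −n_x/n_z = −0.547053 and ∂z/∂northing = −n_y/n_z = 0.092787.
Intercept c from Pit 1: 423 + 354.49 − 71.91 = 705.58.
At (169, 1201): z_contact = −92.45 + 111.44 + 705.58 = 724.57 m.
Depth below ground = 923.6 − 724.57 = 199.0 m.

199.0 m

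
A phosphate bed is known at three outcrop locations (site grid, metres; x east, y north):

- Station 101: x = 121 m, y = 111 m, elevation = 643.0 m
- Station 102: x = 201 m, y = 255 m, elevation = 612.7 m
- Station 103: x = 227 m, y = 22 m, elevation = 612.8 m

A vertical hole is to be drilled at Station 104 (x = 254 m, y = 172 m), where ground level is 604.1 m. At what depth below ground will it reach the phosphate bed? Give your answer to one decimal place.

5.1 m

Two edge vectors: Station 101→Station 102 = (80, 144, -30.3), Station 101→Station 103 = (106, -89, -30.2).
Normal n = (Station 101→Station 102) × (Station 101→Station 103) = (-7045.5, -795.8, -22384).
So ∂z/∂x = −n_x/n_z = −0.31476 and ∂z/∂y = −n_y/n_z = −0.03555.
Intercept c from Station 101: 643 + 38.09 + 3.95 = 685.03.
At (254, 172): z_contact = −79.95 − 6.11 + 685.03 = 598.97 m.
Depth below ground = 604.1 − 598.97 = 5.1 m.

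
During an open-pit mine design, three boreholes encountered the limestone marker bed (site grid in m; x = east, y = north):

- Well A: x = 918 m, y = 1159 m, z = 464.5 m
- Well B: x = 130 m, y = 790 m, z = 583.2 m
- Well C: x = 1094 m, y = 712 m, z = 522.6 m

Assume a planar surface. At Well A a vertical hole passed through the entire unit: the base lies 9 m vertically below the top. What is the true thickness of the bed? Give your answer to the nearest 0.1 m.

8.9 m

Let the plane be z = a·x + b·y + c.
Well B−Well A: −788a − 369b = 118.7;  Well C−Well A: 176a − 447b = 58.1.
Solving gives a = −0.07579, b = −0.15982.
|∇z| = √(a²+b²) = 0.17688, so dip δ = arctan(0.17688) = 10.03°.
True thickness = vertical thickness × cos δ = 9 × cos 10.03° = 8.9 m.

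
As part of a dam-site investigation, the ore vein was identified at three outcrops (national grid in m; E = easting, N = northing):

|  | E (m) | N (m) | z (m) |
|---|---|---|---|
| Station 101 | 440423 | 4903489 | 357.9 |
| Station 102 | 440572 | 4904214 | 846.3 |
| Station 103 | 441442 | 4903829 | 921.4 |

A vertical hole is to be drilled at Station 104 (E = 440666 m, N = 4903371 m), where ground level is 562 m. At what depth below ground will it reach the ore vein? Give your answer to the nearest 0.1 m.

189.4 m

Let the plane be z = a·E + b·N + c.
Station 102−Station 101: 149a + 725b = 488.4;  Station 103−Station 101: 1019a + 340b = 563.5.
Solving gives a = 0.352385139, b = 0.601233951.
Then c = 357.9 − a·440423 − b·4903489 = −3102984.68.
At (440666, 4903371): z_contact = 155284.15 + 2948073.12 − 3102984.68 = 372.58 m.
Depth below ground = 562 − 372.58 = 189.4 m.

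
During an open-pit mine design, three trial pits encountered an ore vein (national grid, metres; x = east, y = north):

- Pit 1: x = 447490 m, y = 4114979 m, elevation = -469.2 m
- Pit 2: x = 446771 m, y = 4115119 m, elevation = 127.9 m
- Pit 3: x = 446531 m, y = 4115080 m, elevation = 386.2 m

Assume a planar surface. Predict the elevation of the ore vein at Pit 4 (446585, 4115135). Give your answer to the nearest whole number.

Two edge vectors: Pit 1→Pit 2 = (-719, 140, 597.1), Pit 1→Pit 3 = (-959, 101, 855.4).
Normal n = (Pit 1→Pit 2) × (Pit 1→Pit 3) = (59448.9, 42413.7, 61641).
So ∂z/∂x = −n_x/n_z = −0.96443763 and ∂z/∂y = −n_y/n_z = −0.68807612.
Intercept c from Pit 1: -469.2 + 431576.20 + 2831418.78 = 3262525.77.
At (446585, 4115135): z = −430703.4 − 2831526.1 + 3262525.77 = 296.3 m.

296 m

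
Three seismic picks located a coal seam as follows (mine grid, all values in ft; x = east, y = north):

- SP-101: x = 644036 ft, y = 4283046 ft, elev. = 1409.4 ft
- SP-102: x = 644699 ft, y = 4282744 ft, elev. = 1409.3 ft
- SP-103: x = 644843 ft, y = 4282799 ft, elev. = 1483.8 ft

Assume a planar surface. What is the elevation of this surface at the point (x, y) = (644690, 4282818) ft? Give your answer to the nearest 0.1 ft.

Two edge vectors: SP-101→SP-102 = (663, -302, -0.1), SP-101→SP-103 = (807, -247, 74.4).
Normal n = (SP-101→SP-102) × (SP-101→SP-103) = (-22493.5, -49407.9, 79953).
So ∂z/∂x = −n_x/n_z = 0.281334034 and ∂z/∂y = −n_y/n_z = 0.617961803.
Intercept c from SP-101: 1409.4 − 181189.25 − 2646758.83 = −2826538.67.
At (644690, 4282818): z = 181373.2 + 2646617.9 − 2826538.67 = 1452.5 ft.

1452.5 ft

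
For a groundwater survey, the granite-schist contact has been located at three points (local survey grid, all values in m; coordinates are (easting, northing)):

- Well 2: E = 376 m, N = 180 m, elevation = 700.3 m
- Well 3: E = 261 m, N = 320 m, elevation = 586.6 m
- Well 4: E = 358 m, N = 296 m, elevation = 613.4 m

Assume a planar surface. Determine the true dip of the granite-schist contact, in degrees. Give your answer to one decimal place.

36.5°

Two edge vectors: Well 2→Well 3 = (-115, 140, -113.7), Well 2→Well 4 = (-18, 116, -86.9).
Normal n = (Well 2→Well 3) × (Well 2→Well 4) = (1023.2, -7946.9, -10820).
So ∂z/∂E = −n_x/n_z = 0.09457 and ∂z/∂N = −n_y/n_z = −0.73446.
Gradient magnitude |∇z| = √(a² + b²) = √(0.00894 + 0.53944) = 0.74053.
True dip = arctan(0.74053) = 36.5°, dipping toward N (azimuth ≈ 353°).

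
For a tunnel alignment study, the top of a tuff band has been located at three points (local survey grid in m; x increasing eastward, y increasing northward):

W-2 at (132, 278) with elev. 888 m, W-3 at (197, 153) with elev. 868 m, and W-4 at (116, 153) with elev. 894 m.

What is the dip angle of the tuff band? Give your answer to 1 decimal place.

Two edge vectors: W-2→W-3 = (65, -125, -20), W-2→W-4 = (-16, -125, 6).
Normal n = (W-2→W-3) × (W-2→W-4) = (-3250, -70, -10125).
So ∂z/∂x = −n_x/n_z = −0.32099 and ∂z/∂y = −n_y/n_z = −0.00691.
Gradient magnitude |∇z| = √(a² + b²) = √(0.10303 + 0.00005) = 0.32106.
True dip = arctan(0.32106) = 17.8°, dipping toward E (azimuth ≈ 089°).

17.8°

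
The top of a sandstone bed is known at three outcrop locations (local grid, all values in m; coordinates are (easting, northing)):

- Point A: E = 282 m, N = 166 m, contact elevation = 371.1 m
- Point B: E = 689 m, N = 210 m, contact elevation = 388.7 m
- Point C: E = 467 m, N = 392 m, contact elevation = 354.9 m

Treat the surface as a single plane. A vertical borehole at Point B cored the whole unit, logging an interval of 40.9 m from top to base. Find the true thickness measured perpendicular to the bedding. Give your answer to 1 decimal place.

40.6 m

Let the plane be z = a·E + b·N + c.
Point B−Point A: 407a + 44b = 17.6;  Point C−Point A: 185a + 226b = −16.2.
Solving gives a = 0.05594, b = −0.11748.
|∇z| = √(a²+b²) = 0.13012, so dip δ = arctan(0.13012) = 7.41°.
True thickness = vertical thickness × cos δ = 40.9 × cos 7.41° = 40.6 m.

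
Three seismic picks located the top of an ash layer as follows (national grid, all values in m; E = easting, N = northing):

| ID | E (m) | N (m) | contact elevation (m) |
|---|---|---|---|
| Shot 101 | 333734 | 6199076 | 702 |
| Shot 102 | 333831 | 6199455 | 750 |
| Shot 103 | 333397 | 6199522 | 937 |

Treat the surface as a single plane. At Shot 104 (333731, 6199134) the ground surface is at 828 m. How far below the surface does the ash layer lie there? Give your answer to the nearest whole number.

112 m

Two edge vectors: Shot 101→Shot 102 = (97, 379, 48), Shot 101→Shot 103 = (-337, 446, 235).
Normal n = (Shot 101→Shot 102) × (Shot 101→Shot 103) = (67657, -38971, 170985).
So ∂z/∂E = −n_x/n_z = −0.39568968 and ∂z/∂N = −n_y/n_z = 0.22792058.
Intercept c from Shot 101: 702 + 132055.10 − 1412896.98 = −1280139.88.
At (333731, 6199134): z_contact = −132053.9 + 1412910.2 − 1280139.88 = 716.4 m.
Depth below ground = 828 − 716.4 = 112 m.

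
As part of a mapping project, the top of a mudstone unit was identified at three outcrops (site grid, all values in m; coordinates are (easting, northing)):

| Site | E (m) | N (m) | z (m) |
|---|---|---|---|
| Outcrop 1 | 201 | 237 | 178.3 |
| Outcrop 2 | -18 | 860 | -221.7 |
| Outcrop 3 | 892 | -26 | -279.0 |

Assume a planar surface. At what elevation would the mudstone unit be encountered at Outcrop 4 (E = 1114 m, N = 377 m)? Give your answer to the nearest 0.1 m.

Two edge vectors: Outcrop 1→Outcrop 2 = (-219, 623, -400), Outcrop 1→Outcrop 3 = (691, -263, -457.3).
Normal n = (Outcrop 1→Outcrop 2) × (Outcrop 1→Outcrop 3) = (-390097.9, -376548.7, -372896).
So ∂z/∂E = −n_x/n_z = −1.046131 and ∂z/∂N = −n_y/n_z = −1.009795.
Intercept c from Outcrop 1: 178.3 + 210.27 + 239.32 = 627.89.
At (1114, 377): z = −1165.4 − 380.7 + 627.89 = -918.2 m.

-918.2 m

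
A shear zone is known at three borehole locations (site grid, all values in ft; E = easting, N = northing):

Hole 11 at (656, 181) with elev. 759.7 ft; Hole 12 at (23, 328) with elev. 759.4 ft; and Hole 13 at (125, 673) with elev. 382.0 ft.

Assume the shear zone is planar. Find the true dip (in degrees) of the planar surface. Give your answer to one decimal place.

46.4°

Two edge vectors: Hole 11→Hole 12 = (-633, 147, -0.3), Hole 11→Hole 13 = (-531, 492, -377.7).
Normal n = (Hole 11→Hole 12) × (Hole 11→Hole 13) = (-55374.3, -238924.8, -233379).
So ∂z/∂E = −n_x/n_z = −0.23727 and ∂z/∂N = −n_y/n_z = −1.02376.
Gradient magnitude |∇z| = √(a² + b²) = √(0.05630 + 1.04809) = 1.05090.
True dip = arctan(1.05090) = 46.4°, dipping toward NNE (azimuth ≈ 013°).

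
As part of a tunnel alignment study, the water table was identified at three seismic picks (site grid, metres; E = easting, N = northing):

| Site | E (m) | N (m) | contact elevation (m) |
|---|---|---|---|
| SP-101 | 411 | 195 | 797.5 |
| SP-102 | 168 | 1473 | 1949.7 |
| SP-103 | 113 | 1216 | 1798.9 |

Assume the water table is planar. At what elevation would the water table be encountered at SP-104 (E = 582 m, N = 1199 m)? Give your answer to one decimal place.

1420.8 m

Two edge vectors: SP-101→SP-102 = (-243, 1278, 1152.2), SP-101→SP-103 = (-298, 1021, 1001.4).
Normal n = (SP-101→SP-102) × (SP-101→SP-103) = (103393, -100015.4, 132741).
So ∂z/∂E = −n_x/n_z = −0.778908 and ∂z/∂N = −n_y/n_z = 0.753463.
Intercept c from SP-101: 797.5 + 320.13 − 146.93 = 970.71.
At (582, 1199): z = −453.3 + 903.4 + 970.71 = 1420.8 m.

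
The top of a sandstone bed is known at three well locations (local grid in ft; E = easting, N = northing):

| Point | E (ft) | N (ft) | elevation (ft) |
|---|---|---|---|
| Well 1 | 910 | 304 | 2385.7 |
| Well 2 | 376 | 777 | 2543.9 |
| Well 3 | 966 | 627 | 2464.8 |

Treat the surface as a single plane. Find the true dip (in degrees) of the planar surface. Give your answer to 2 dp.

14.89°

Let the plane be z = a·E + b·N + c.
Well 2−Well 1: −534a + 473b = 158.2;  Well 3−Well 1: 56a + 323b = 79.1.
Solving gives a = −0.06878, b = 0.25682.
Gradient magnitude |∇z| = √(a² + b²) = √(0.00473 + 0.06595) = 0.26587.
True dip = arctan(0.26587) = 14.89°, dipping toward SSE (azimuth ≈ 165°).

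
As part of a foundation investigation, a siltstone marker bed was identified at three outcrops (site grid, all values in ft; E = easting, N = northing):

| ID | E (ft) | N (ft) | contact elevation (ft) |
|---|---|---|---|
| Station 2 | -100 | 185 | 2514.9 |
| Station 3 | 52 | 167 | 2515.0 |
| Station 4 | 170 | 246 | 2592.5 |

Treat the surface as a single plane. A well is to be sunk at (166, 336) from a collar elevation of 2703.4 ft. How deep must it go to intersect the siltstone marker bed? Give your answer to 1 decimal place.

Two edge vectors: Station 2→Station 3 = (152, -18, 0.1), Station 2→Station 4 = (270, 61, 77.6).
Normal n = (Station 2→Station 3) × (Station 2→Station 4) = (-1402.9, -11768.2, 14132).
So ∂z/∂E = −n_x/n_z = 0.09927 and ∂z/∂N = −n_y/n_z = 0.83273.
Intercept c from Station 2: 2514.9 + 9.93 − 154.06 = 2370.77.
At (166, 336): z_contact = 16.48 + 279.80 + 2370.77 = 2667.05 ft.
Depth below ground = 2703.4 − 2667.05 = 36.4 ft.

36.4 ft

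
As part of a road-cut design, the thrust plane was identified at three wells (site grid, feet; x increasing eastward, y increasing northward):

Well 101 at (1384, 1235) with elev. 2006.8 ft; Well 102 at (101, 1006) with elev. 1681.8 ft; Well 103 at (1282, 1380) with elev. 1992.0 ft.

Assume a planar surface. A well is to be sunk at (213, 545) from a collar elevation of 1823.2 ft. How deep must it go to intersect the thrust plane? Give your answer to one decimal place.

Two edge vectors: Well 101→Well 102 = (-1283, -229, -325), Well 101→Well 103 = (-102, 145, -14.8).
Normal n = (Well 101→Well 102) × (Well 101→Well 103) = (50514.2, 14161.6, -209393).
So ∂z/∂x = −n_x/n_z = 0.241241 and ∂z/∂y = −n_y/n_z = 0.067632.
Intercept c from Well 101: 2006.8 − 333.88 − 83.53 = 1589.40.
At (213, 545): z_contact = 51.38 + 36.86 + 1589.40 = 1677.64 ft.
Depth below ground = 1823.2 − 1677.64 = 145.6 ft.

145.6 ft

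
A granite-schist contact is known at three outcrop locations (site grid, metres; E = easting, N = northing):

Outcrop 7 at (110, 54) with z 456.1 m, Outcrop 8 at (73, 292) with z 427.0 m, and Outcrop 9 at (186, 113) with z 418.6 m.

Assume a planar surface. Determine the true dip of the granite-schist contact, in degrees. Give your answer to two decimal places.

21.68°

Let the plane be z = a·E + b·N + c.
Outcrop 8−Outcrop 7: −37a + 238b = −29.1;  Outcrop 9−Outcrop 7: 76a + 59b = −37.5.
Solving gives a = −0.35559, b = −0.17755.
Gradient magnitude |∇z| = √(a² + b²) = √(0.12644 + 0.03152) = 0.39745.
True dip = arctan(0.39745) = 21.68°, dipping toward ENE (azimuth ≈ 063°).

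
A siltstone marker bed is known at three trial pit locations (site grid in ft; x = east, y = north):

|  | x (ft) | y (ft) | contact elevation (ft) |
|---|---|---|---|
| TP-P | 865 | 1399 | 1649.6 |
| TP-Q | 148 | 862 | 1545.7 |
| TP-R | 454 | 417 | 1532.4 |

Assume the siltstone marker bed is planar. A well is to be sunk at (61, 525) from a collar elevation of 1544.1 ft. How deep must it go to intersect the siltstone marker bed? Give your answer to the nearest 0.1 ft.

34.2 ft

Let the plane be z = a·x + b·y + c.
TP-Q−TP-P: −717a − 537b = −103.9;  TP-R−TP-P: −411a − 982b = −117.2.
Solving gives a = 0.080874, b = 0.085500.
Then c = 1649.6 − a·865 − b·1399 = 1460.03.
At (61, 525): z_contact = 4.93 + 44.89 + 1460.03 = 1509.85 ft.
Depth below ground = 1544.1 − 1509.85 = 34.2 ft.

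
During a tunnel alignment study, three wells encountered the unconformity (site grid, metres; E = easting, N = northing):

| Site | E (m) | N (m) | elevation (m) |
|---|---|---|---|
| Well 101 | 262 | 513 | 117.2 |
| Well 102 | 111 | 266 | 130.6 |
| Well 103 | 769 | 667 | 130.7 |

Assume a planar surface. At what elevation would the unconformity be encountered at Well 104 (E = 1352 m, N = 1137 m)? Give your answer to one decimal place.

Let the plane be z = a·E + b·N + c.
Well 102−Well 101: −151a − 247b = 13.4;  Well 103−Well 101: 507a + 154b = 13.5.
Solving gives a = 0.052936, b = −0.086612.
Then c = 117.2 − a·262 − b·513 = 147.76.
At (1352, 1137): z = 71.6 − 98.5 + 147.76 = 120.9 m.

120.9 m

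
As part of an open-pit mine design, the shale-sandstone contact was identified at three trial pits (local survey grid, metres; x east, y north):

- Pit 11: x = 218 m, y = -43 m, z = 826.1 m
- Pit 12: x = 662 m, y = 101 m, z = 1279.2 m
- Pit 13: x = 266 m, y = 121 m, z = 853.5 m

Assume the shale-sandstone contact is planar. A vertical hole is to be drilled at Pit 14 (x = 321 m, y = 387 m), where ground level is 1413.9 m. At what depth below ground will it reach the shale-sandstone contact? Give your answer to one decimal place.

Two edge vectors: Pit 11→Pit 12 = (444, 144, 453.1), Pit 11→Pit 13 = (48, 164, 27.4).
Normal n = (Pit 11→Pit 12) × (Pit 11→Pit 13) = (-70362.8, 9583.2, 65904).
So ∂z/∂x = −n_x/n_z = 1.06766 and ∂z/∂y = −n_y/n_z = −0.14541.
Intercept c from Pit 11: 826.1 − 232.75 − 6.25 = 587.10.
At (321, 387): z_contact = 342.72 − 56.27 + 587.10 = 873.54 m.
Depth below ground = 1413.9 − 873.54 = 540.4 m.

540.4 m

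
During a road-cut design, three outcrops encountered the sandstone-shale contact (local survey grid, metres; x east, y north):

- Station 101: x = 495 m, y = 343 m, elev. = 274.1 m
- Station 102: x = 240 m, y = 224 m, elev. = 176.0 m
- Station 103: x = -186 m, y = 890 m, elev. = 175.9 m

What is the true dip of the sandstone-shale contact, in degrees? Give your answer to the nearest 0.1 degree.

19.4°

Let the plane be z = a·x + b·y + c.
Station 102−Station 101: −255a − 119b = −98.1;  Station 103−Station 101: −681a + 547b = −98.2.
Solving gives a = 0.29632, b = 0.18939.
Gradient magnitude |∇z| = √(a² + b²) = √(0.08781 + 0.03587) = 0.35168.
True dip = arctan(0.35168) = 19.4°, dipping toward WSW (azimuth ≈ 237°).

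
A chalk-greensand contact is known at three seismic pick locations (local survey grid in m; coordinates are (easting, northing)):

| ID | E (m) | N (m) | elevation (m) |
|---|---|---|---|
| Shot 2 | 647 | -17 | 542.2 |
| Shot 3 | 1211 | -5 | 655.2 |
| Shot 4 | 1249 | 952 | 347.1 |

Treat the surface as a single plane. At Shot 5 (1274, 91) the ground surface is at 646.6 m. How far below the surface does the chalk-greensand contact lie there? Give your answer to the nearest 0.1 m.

10.0 m

Two edge vectors: Shot 2→Shot 3 = (564, 12, 113), Shot 2→Shot 4 = (602, 969, -195.1).
Normal n = (Shot 2→Shot 3) × (Shot 2→Shot 4) = (-111838.2, 178062.4, 539292).
So ∂z/∂E = −n_x/n_z = 0.207380 and ∂z/∂N = −n_y/n_z = −0.330178.
Intercept c from Shot 2: 542.2 − 134.17 − 5.61 = 402.41.
At (1274, 91): z_contact = 264.20 − 30.05 + 402.41 = 636.57 m.
Depth below ground = 646.6 − 636.57 = 10.0 m.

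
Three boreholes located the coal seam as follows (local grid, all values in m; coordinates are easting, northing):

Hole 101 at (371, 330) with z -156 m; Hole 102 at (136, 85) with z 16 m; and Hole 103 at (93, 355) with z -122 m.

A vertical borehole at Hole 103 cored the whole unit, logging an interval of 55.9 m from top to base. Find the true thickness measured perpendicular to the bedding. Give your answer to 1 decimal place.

48.7 m

Two edge vectors: Hole 101→Hole 102 = (-235, -245, 172), Hole 101→Hole 103 = (-278, 25, 34).
Normal n = (Hole 101→Hole 102) × (Hole 101→Hole 103) = (-12630, -39826, -73985).
So ∂z/∂easting = −n_x/n_z = −0.17071 and ∂z/∂northing = −n_y/n_z = −0.53830.
|∇z| = √(a²+b²) = 0.56472, so dip δ = arctan(0.56472) = 29.45°.
True thickness = vertical thickness × cos δ = 55.9 × cos 29.45° = 48.7 m.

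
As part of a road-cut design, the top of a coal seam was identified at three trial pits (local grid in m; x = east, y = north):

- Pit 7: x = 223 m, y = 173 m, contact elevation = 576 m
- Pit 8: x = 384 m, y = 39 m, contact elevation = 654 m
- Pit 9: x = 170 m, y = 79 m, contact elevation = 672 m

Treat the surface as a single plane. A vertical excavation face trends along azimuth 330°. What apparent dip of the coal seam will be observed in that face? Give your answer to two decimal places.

32.56°

Let the plane be z = a·x + b·y + c.
Pit 8−Pit 7: 161a − 134b = 78;  Pit 9−Pit 7: −53a − 94b = 96.
Solving gives a = −0.24879, b = −0.88100.
Unit vector along 330° is (sin 330°, cos 330°) = (-0.5000, 0.8660).
Slope in that direction = a·(-0.5000) + b·(0.8660) = −0.63858.
Apparent dip = arctan|0.63858| = 32.56° (true dip is 42.5°, so apparent ≤ true as expected).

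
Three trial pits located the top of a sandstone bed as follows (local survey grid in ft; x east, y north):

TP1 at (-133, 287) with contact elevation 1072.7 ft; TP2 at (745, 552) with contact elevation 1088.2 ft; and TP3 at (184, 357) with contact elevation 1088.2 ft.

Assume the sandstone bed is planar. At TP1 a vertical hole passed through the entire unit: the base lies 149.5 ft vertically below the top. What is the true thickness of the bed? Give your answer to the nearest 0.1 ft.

138.4 ft

Let the plane be z = a·x + b·y + c.
TP2−TP1: 878a + 265b = 15.5;  TP3−TP1: 317a + 70b = 15.5.
Solving gives a = 0.13407, b = −0.38570.
|∇z| = √(a²+b²) = 0.40833, so dip δ = arctan(0.40833) = 22.21°.
True thickness = vertical thickness × cos δ = 149.5 × cos 22.21° = 138.4 ft.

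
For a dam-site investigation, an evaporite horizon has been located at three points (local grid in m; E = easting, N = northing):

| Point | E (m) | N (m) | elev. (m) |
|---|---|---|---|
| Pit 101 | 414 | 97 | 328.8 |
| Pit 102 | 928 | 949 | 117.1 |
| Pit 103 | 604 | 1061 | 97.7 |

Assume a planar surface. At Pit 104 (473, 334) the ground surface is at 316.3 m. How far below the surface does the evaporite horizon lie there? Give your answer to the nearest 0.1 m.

Let the plane be z = a·E + b·N + c.
Pit 102−Pit 101: 514a + 852b = −211.7;  Pit 103−Pit 101: 190a + 964b = −231.1.
Solving gives a = −0.021527, b = −0.235488.
Then c = 328.8 − a·414 − b·97 = 360.55.
At (473, 334): z_contact = −10.18 − 78.65 + 360.55 = 271.72 m.
Depth below ground = 316.3 − 271.72 = 44.6 m.

44.6 m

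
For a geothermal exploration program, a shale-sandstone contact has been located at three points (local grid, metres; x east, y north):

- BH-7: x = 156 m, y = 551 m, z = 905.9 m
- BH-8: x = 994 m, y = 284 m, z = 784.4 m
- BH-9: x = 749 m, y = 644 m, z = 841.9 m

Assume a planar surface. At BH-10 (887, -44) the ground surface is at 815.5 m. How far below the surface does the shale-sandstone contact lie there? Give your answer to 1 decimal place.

43.8 m

Let the plane be z = a·x + b·y + c.
BH-8−BH-7: 838a − 267b = −121.5;  BH-9−BH-7: 593a + 93b = −64.
Solving gives a = −0.12015, b = 0.07795.
Then c = 905.9 − a·156 − b·551 = 881.69.
At (887, -44): z_contact = −106.57 − 3.43 + 881.69 = 771.69 m.
Depth below ground = 815.5 − 771.69 = 43.8 m.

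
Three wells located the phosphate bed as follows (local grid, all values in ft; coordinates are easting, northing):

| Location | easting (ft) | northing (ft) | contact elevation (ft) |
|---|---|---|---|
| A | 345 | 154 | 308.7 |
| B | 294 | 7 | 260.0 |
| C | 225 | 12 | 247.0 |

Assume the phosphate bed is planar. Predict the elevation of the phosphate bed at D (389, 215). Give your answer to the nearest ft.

334 ft

Two edge vectors: A→B = (-51, -147, -48.7), A→C = (-120, -142, -61.7).
Normal n = (A→B) × (A→C) = (2154.5, 2697.3, -10398).
So ∂z/∂easting = −n_x/n_z = 0.20720 and ∂z/∂northing = −n_y/n_z = 0.25941.
Intercept c from A: 308.7 − 71.49 − 39.95 = 197.27.
At (389, 215): z = 80.6 + 55.8 + 197.27 = 333.6 ft.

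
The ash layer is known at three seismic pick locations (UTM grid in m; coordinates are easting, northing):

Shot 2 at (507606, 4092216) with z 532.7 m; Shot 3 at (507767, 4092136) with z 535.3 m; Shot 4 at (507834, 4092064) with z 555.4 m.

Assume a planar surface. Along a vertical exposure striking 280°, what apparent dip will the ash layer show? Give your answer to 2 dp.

7.92°

Let the plane be z = a·easting + b·northing + c.
Shot 3−Shot 2: 161a − 80b = 2.6;  Shot 4−Shot 2: 228a − 152b = 22.7.
Solving gives a = −0.22798, b = −0.49132.
Unit vector along 280° is (sin 280°, cos 280°) = (-0.9848, 0.1736).
Slope in that direction = a·(-0.9848) + b·(0.1736) = 0.13920.
Apparent dip = arctan|0.13920| = 7.92° (true dip is 28.4°, so apparent ≤ true as expected).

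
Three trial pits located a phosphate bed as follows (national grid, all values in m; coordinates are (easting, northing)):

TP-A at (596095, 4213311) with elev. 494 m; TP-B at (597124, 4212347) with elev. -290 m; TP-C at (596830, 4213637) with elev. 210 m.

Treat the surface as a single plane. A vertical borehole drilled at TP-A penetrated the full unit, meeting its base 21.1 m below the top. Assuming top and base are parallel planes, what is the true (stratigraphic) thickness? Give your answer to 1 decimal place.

18.3 m

Two edge vectors: TP-A→TP-B = (1029, -964, -784), TP-A→TP-C = (735, 326, -284).
Normal n = (TP-A→TP-B) × (TP-A→TP-C) = (529360, -284004, 1043994).
So ∂z/∂E = −n_x/n_z = −0.50705 and ∂z/∂N = −n_y/n_z = 0.27204.
|∇z| = √(a²+b²) = 0.57542, so dip δ = arctan(0.57542) = 29.92°.
True thickness = vertical thickness × cos δ = 21.1 × cos 29.92° = 18.3 m.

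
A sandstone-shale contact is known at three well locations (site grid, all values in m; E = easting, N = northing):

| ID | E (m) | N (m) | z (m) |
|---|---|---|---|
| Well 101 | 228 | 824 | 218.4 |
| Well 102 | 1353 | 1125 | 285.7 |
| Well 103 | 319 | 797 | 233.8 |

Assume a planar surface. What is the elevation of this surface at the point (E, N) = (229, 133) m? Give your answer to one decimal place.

Two edge vectors: Well 101→Well 102 = (1125, 301, 67.3), Well 101→Well 103 = (91, -27, 15.4).
Normal n = (Well 101→Well 102) × (Well 101→Well 103) = (6452.5, -11200.7, -57766).
So ∂z/∂E = −n_x/n_z = 0.111701 and ∂z/∂N = −n_y/n_z = −0.193898.
Intercept c from Well 101: 218.4 − 25.47 + 159.77 = 352.70.
At (229, 133): z = 25.6 − 25.8 + 352.70 = 352.5 m.

352.5 m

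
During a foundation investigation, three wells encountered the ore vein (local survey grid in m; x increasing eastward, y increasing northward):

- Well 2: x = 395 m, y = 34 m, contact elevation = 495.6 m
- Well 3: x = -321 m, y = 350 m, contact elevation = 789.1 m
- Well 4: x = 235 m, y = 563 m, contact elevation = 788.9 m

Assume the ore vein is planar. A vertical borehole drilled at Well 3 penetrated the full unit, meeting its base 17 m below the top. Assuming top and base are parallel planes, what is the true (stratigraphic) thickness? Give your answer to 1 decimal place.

15.0 m

Let the plane be z = a·x + b·y + c.
Well 3−Well 2: −716a + 316b = 293.5;  Well 4−Well 2: −160a + 529b = 293.3.
Solving gives a = −0.19067, b = 0.49677.
|∇z| = √(a²+b²) = 0.53211, so dip δ = arctan(0.53211) = 28.02°.
True thickness = vertical thickness × cos δ = 17 × cos 28.02° = 15.0 m.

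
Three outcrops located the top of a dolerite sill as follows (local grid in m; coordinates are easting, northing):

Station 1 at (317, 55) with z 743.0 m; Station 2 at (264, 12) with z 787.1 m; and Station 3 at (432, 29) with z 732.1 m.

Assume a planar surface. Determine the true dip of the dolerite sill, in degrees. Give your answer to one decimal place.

Let the plane be z = a·easting + b·northing + c.
Station 2−Station 1: −53a − 43b = 44.1;  Station 3−Station 1: 115a − 26b = −10.9.
Solving gives a = −0.25546, b = −0.71071.
Gradient magnitude |∇z| = √(a² + b²) = √(0.06526 + 0.50510) = 0.75523.
True dip = arctan(0.75523) = 37.1°, dipping toward NNE (azimuth ≈ 020°).

37.1°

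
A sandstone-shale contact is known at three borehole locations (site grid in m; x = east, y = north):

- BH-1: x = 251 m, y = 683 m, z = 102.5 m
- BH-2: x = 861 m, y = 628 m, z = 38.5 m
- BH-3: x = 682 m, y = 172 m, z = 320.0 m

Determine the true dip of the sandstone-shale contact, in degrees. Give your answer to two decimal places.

30.01°

Let the plane be z = a·x + b·y + c.
BH-2−BH-1: 610a − 55b = −64;  BH-3−BH-1: 431a − 511b = 217.5.
Solving gives a = −0.15509, b = −0.55645.
Gradient magnitude |∇z| = √(a² + b²) = √(0.02405 + 0.30963) = 0.57765.
True dip = arctan(0.57765) = 30.01°, dipping toward NNE (azimuth ≈ 016°).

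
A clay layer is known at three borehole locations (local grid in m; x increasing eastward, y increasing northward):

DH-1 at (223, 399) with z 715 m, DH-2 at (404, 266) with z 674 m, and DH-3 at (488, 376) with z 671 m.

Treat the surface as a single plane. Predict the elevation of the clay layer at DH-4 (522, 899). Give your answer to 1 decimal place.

714.4 m

Let the plane be z = a·x + b·y + c.
DH-2−DH-1: 181a − 133b = −41;  DH-3−DH-1: 265a − 23b = −44.
Solving gives a = −0.15794, b = 0.09333.
Then c = 715 − a·223 − b·399 = 712.98.
At (522, 899): z = −82.4 + 83.9 + 712.98 = 714.4 m.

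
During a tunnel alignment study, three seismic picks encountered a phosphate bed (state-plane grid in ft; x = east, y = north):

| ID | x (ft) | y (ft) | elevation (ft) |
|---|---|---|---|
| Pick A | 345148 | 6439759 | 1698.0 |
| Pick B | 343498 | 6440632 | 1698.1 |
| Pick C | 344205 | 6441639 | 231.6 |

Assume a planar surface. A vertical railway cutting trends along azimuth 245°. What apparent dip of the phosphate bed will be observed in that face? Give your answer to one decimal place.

43.8°

Let the plane be z = a·x + b·y + c.
Pick B−Pick A: −1650a + 873b = 0.1;  Pick C−Pick A: −943a + 1880b = −1466.4.
Solving gives a = −0.56186, b = −1.06183.
Unit vector along 245° is (sin 245°, cos 245°) = (-0.9063, -0.4226).
Slope in that direction = a·(-0.9063) + b·(-0.4226) = 0.95797.
Apparent dip = arctan|0.95797| = 43.8° (true dip is 50.2°, so apparent ≤ true as expected).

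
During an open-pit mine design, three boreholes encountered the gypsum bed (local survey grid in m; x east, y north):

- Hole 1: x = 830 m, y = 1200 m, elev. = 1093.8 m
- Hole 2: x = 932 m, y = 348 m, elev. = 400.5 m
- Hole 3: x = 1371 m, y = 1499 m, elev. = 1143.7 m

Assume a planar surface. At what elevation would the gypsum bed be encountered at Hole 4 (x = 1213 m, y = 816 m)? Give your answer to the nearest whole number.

Let the plane be z = a·x + b·y + c.
Hole 2−Hole 1: 102a − 852b = −693.3;  Hole 3−Hole 1: 541a + 299b = 49.9.
Solving gives a = −0.33531, b = 0.77359.
Then c = 1093.8 − a·830 − b·1200 = 443.80.
At (1213, 816): z = −406.7 + 631.2 + 443.80 = 668.3 m.

668 m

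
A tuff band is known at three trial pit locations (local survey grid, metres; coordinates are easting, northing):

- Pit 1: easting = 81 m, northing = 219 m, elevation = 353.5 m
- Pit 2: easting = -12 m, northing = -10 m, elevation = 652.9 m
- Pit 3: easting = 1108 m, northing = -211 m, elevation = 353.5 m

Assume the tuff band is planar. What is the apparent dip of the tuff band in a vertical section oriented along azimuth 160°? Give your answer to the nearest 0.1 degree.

41.7°

Let the plane be z = a·easting + b·northing + c.
Pit 2−Pit 1: −93a − 229b = 299.4;  Pit 3−Pit 1: 1027a − 430b = 0.
Solving gives a = −0.46786, b = −1.11742.
Unit vector along 160° is (sin 160°, cos 160°) = (0.3420, -0.9397).
Slope in that direction = a·(0.3420) + b·(-0.9397) = 0.89001.
Apparent dip = arctan|0.89001| = 41.7° (true dip is 50.5°, so apparent ≤ true as expected).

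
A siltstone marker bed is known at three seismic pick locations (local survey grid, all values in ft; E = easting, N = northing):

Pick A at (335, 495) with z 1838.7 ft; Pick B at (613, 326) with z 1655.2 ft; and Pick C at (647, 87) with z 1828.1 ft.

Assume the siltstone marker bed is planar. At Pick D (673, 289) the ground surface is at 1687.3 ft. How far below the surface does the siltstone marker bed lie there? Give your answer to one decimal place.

71.2 ft

Two edge vectors: Pick A→Pick B = (278, -169, -183.5), Pick A→Pick C = (312, -408, -10.6).
Normal n = (Pick A→Pick B) × (Pick A→Pick C) = (-73076.6, -54305.2, -60696).
So ∂z/∂E = −n_x/n_z = −1.20398 and ∂z/∂N = −n_y/n_z = −0.89471.
Intercept c from Pick A: 1838.7 + 403.33 + 442.88 = 2684.91.
At (673, 289): z_contact = −810.28 − 258.57 + 2684.91 = 1616.07 ft.
Depth below ground = 1687.3 − 1616.07 = 71.2 ft.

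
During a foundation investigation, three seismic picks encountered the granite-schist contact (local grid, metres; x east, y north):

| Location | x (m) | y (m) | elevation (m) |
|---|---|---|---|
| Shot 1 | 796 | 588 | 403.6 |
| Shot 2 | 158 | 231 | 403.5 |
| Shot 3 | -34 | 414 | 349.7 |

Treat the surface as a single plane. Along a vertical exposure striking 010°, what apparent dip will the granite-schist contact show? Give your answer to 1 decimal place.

Let the plane be z = a·x + b·y + c.
Shot 2−Shot 1: −638a − 357b = −0.1;  Shot 3−Shot 1: −830a − 174b = −53.9.
Solving gives a = 0.10375, b = −0.18514.
Unit vector along 010° is (sin 10°, cos 10°) = (0.1736, 0.9848).
Slope in that direction = a·(0.1736) + b·(0.9848) = −0.16431.
Apparent dip = arctan|0.16431| = 9.3° (true dip is 12.0°, so apparent ≤ true as expected).

9.3°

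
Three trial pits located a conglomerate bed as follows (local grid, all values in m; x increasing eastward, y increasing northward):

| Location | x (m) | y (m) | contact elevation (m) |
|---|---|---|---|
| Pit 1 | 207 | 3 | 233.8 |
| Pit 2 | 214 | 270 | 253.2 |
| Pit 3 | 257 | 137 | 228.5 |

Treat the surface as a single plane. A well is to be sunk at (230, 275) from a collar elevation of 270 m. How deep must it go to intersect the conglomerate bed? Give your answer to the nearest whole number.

22 m

Two edge vectors: Pit 1→Pit 2 = (7, 267, 19.4), Pit 1→Pit 3 = (50, 134, -5.3).
Normal n = (Pit 1→Pit 2) × (Pit 1→Pit 3) = (-4014.7, 1007.1, -12412).
So ∂z/∂x = −n_x/n_z = −0.32345 and ∂z/∂y = −n_y/n_z = 0.08114.
Intercept c from Pit 1: 233.8 + 66.95 − 0.24 = 300.51.
At (230, 275): z_contact = −74.4 + 22.3 + 300.51 = 248.4 m.
Depth below ground = 270 − 248.4 = 22 m.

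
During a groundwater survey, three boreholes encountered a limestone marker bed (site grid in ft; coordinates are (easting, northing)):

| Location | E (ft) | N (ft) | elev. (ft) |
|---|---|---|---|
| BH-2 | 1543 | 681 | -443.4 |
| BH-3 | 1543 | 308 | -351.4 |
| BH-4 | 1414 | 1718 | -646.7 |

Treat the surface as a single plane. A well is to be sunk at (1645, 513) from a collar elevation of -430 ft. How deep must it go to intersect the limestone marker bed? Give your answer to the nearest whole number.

13 ft

Let the plane be z = a·E + b·N + c.
BH-3−BH-2: 0a − 373b = 92;  BH-4−BH-2: −129a + 1037b = −203.3.
Solving gives a = −0.40678, b = −0.24665.
Then c = -443.4 − a·1543 − b·681 = 352.23.
At (1645, 513): z_contact = −669.2 − 126.5 + 352.23 = -443.5 ft.
Depth below ground = -430 − (-443.5) = 13 ft.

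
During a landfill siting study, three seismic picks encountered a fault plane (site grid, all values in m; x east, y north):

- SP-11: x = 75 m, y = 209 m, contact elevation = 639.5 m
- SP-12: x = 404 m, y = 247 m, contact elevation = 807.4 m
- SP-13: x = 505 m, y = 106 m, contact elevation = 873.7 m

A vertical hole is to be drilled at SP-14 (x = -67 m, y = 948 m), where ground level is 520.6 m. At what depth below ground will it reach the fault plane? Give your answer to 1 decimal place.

26.6 m

Let the plane be z = a·x + b·y + c.
SP-12−SP-11: 329a + 38b = 167.9;  SP-13−SP-11: 430a − 103b = 234.2.
Solving gives a = 0.52150, b = −0.09666.
Then c = 639.5 − a·75 − b·209 = 620.59.
At (-67, 948): z_contact = −34.94 − 91.63 + 620.59 = 494.02 m.
Depth below ground = 520.6 − 494.02 = 26.6 m.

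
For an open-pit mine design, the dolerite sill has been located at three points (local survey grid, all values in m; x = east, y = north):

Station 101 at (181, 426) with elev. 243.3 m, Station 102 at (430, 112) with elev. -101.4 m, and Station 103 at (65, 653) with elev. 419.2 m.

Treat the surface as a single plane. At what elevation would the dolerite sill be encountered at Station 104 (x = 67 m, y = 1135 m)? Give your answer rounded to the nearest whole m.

Let the plane be z = a·x + b·y + c.
Station 102−Station 101: 249a − 314b = −344.7;  Station 103−Station 101: −116a + 227b = 175.9.
Solving gives a = −1.14505, b = 0.18976.
Then c = 243.3 − a·181 − b·426 = 369.72.
At (67, 1135): z = −76.7 + 215.4 + 369.72 = 508.4 m.

508 m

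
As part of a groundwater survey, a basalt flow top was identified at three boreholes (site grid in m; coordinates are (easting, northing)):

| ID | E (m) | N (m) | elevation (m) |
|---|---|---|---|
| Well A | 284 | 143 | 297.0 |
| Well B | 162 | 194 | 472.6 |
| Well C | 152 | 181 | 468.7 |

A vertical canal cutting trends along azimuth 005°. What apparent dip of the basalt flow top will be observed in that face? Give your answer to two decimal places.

Two edge vectors: Well A→Well B = (-122, 51, 175.6), Well A→Well C = (-132, 38, 171.7).
Normal n = (Well A→Well B) × (Well A→Well C) = (2083.9, -2231.8, 2096).
So ∂z/∂E = −n_x/n_z = −0.99423 and ∂z/∂N = −n_y/n_z = 1.06479.
Unit vector along 005° is (sin 5°, cos 5°) = (0.0872, 0.9962).
Slope in that direction = a·(0.0872) + b·(0.9962) = 0.97409.
Apparent dip = arctan|0.97409| = 44.25° (true dip is 55.5°, so apparent ≤ true as expected).

44.25°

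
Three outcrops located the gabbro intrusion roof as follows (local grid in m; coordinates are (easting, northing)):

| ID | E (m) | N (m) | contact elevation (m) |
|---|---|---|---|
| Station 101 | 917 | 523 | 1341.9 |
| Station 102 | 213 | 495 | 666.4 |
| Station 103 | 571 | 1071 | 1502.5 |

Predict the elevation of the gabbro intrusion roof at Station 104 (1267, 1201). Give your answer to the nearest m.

2260 m

Two edge vectors: Station 101→Station 102 = (-704, -28, -675.5), Station 101→Station 103 = (-346, 548, 160.6).
Normal n = (Station 101→Station 102) × (Station 101→Station 103) = (365677.2, 346785.4, -395480).
So ∂z/∂E = −n_x/n_z = 0.92464 and ∂z/∂N = −n_y/n_z = 0.87687.
Intercept c from Station 101: 1341.9 − 847.90 − 458.60 = 35.40.
At (1267, 1201): z = 1171.5 + 1053.1 + 35.40 = 2260.0 m.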